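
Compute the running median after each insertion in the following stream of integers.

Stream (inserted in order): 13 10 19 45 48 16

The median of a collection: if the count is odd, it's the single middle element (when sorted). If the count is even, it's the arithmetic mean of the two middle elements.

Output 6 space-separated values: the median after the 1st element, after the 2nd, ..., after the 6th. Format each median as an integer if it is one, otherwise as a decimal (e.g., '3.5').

Answer: 13 11.5 13 16 19 17.5

Derivation:
Step 1: insert 13 -> lo=[13] (size 1, max 13) hi=[] (size 0) -> median=13
Step 2: insert 10 -> lo=[10] (size 1, max 10) hi=[13] (size 1, min 13) -> median=11.5
Step 3: insert 19 -> lo=[10, 13] (size 2, max 13) hi=[19] (size 1, min 19) -> median=13
Step 4: insert 45 -> lo=[10, 13] (size 2, max 13) hi=[19, 45] (size 2, min 19) -> median=16
Step 5: insert 48 -> lo=[10, 13, 19] (size 3, max 19) hi=[45, 48] (size 2, min 45) -> median=19
Step 6: insert 16 -> lo=[10, 13, 16] (size 3, max 16) hi=[19, 45, 48] (size 3, min 19) -> median=17.5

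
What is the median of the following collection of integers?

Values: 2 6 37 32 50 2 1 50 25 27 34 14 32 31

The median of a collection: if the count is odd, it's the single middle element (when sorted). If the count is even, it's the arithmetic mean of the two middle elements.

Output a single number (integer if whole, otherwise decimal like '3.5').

Step 1: insert 2 -> lo=[2] (size 1, max 2) hi=[] (size 0) -> median=2
Step 2: insert 6 -> lo=[2] (size 1, max 2) hi=[6] (size 1, min 6) -> median=4
Step 3: insert 37 -> lo=[2, 6] (size 2, max 6) hi=[37] (size 1, min 37) -> median=6
Step 4: insert 32 -> lo=[2, 6] (size 2, max 6) hi=[32, 37] (size 2, min 32) -> median=19
Step 5: insert 50 -> lo=[2, 6, 32] (size 3, max 32) hi=[37, 50] (size 2, min 37) -> median=32
Step 6: insert 2 -> lo=[2, 2, 6] (size 3, max 6) hi=[32, 37, 50] (size 3, min 32) -> median=19
Step 7: insert 1 -> lo=[1, 2, 2, 6] (size 4, max 6) hi=[32, 37, 50] (size 3, min 32) -> median=6
Step 8: insert 50 -> lo=[1, 2, 2, 6] (size 4, max 6) hi=[32, 37, 50, 50] (size 4, min 32) -> median=19
Step 9: insert 25 -> lo=[1, 2, 2, 6, 25] (size 5, max 25) hi=[32, 37, 50, 50] (size 4, min 32) -> median=25
Step 10: insert 27 -> lo=[1, 2, 2, 6, 25] (size 5, max 25) hi=[27, 32, 37, 50, 50] (size 5, min 27) -> median=26
Step 11: insert 34 -> lo=[1, 2, 2, 6, 25, 27] (size 6, max 27) hi=[32, 34, 37, 50, 50] (size 5, min 32) -> median=27
Step 12: insert 14 -> lo=[1, 2, 2, 6, 14, 25] (size 6, max 25) hi=[27, 32, 34, 37, 50, 50] (size 6, min 27) -> median=26
Step 13: insert 32 -> lo=[1, 2, 2, 6, 14, 25, 27] (size 7, max 27) hi=[32, 32, 34, 37, 50, 50] (size 6, min 32) -> median=27
Step 14: insert 31 -> lo=[1, 2, 2, 6, 14, 25, 27] (size 7, max 27) hi=[31, 32, 32, 34, 37, 50, 50] (size 7, min 31) -> median=29

Answer: 29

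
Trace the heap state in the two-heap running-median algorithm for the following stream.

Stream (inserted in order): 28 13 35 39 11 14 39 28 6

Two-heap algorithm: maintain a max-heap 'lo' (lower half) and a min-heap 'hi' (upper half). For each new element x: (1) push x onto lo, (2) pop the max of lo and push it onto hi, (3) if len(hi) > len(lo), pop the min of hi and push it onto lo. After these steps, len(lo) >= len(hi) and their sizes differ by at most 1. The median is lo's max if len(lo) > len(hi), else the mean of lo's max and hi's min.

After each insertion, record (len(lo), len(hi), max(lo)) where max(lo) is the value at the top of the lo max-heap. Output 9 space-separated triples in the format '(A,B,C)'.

Step 1: insert 28 -> lo=[28] hi=[] -> (len(lo)=1, len(hi)=0, max(lo)=28)
Step 2: insert 13 -> lo=[13] hi=[28] -> (len(lo)=1, len(hi)=1, max(lo)=13)
Step 3: insert 35 -> lo=[13, 28] hi=[35] -> (len(lo)=2, len(hi)=1, max(lo)=28)
Step 4: insert 39 -> lo=[13, 28] hi=[35, 39] -> (len(lo)=2, len(hi)=2, max(lo)=28)
Step 5: insert 11 -> lo=[11, 13, 28] hi=[35, 39] -> (len(lo)=3, len(hi)=2, max(lo)=28)
Step 6: insert 14 -> lo=[11, 13, 14] hi=[28, 35, 39] -> (len(lo)=3, len(hi)=3, max(lo)=14)
Step 7: insert 39 -> lo=[11, 13, 14, 28] hi=[35, 39, 39] -> (len(lo)=4, len(hi)=3, max(lo)=28)
Step 8: insert 28 -> lo=[11, 13, 14, 28] hi=[28, 35, 39, 39] -> (len(lo)=4, len(hi)=4, max(lo)=28)
Step 9: insert 6 -> lo=[6, 11, 13, 14, 28] hi=[28, 35, 39, 39] -> (len(lo)=5, len(hi)=4, max(lo)=28)

Answer: (1,0,28) (1,1,13) (2,1,28) (2,2,28) (3,2,28) (3,3,14) (4,3,28) (4,4,28) (5,4,28)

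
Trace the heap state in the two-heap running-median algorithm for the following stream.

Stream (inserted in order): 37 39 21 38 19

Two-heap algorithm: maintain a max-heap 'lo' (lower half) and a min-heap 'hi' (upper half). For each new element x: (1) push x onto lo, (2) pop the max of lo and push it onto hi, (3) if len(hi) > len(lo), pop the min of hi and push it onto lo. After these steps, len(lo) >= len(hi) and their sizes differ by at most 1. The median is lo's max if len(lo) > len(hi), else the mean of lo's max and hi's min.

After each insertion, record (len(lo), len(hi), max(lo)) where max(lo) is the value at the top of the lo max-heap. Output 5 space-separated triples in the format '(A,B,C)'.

Answer: (1,0,37) (1,1,37) (2,1,37) (2,2,37) (3,2,37)

Derivation:
Step 1: insert 37 -> lo=[37] hi=[] -> (len(lo)=1, len(hi)=0, max(lo)=37)
Step 2: insert 39 -> lo=[37] hi=[39] -> (len(lo)=1, len(hi)=1, max(lo)=37)
Step 3: insert 21 -> lo=[21, 37] hi=[39] -> (len(lo)=2, len(hi)=1, max(lo)=37)
Step 4: insert 38 -> lo=[21, 37] hi=[38, 39] -> (len(lo)=2, len(hi)=2, max(lo)=37)
Step 5: insert 19 -> lo=[19, 21, 37] hi=[38, 39] -> (len(lo)=3, len(hi)=2, max(lo)=37)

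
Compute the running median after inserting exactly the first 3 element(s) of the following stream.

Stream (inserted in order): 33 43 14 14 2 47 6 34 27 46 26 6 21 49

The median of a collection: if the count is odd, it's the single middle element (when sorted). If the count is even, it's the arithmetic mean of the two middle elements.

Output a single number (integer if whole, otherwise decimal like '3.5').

Answer: 33

Derivation:
Step 1: insert 33 -> lo=[33] (size 1, max 33) hi=[] (size 0) -> median=33
Step 2: insert 43 -> lo=[33] (size 1, max 33) hi=[43] (size 1, min 43) -> median=38
Step 3: insert 14 -> lo=[14, 33] (size 2, max 33) hi=[43] (size 1, min 43) -> median=33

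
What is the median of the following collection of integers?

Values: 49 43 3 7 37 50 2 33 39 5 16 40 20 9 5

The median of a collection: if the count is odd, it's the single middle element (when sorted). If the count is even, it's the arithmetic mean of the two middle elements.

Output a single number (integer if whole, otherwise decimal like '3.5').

Step 1: insert 49 -> lo=[49] (size 1, max 49) hi=[] (size 0) -> median=49
Step 2: insert 43 -> lo=[43] (size 1, max 43) hi=[49] (size 1, min 49) -> median=46
Step 3: insert 3 -> lo=[3, 43] (size 2, max 43) hi=[49] (size 1, min 49) -> median=43
Step 4: insert 7 -> lo=[3, 7] (size 2, max 7) hi=[43, 49] (size 2, min 43) -> median=25
Step 5: insert 37 -> lo=[3, 7, 37] (size 3, max 37) hi=[43, 49] (size 2, min 43) -> median=37
Step 6: insert 50 -> lo=[3, 7, 37] (size 3, max 37) hi=[43, 49, 50] (size 3, min 43) -> median=40
Step 7: insert 2 -> lo=[2, 3, 7, 37] (size 4, max 37) hi=[43, 49, 50] (size 3, min 43) -> median=37
Step 8: insert 33 -> lo=[2, 3, 7, 33] (size 4, max 33) hi=[37, 43, 49, 50] (size 4, min 37) -> median=35
Step 9: insert 39 -> lo=[2, 3, 7, 33, 37] (size 5, max 37) hi=[39, 43, 49, 50] (size 4, min 39) -> median=37
Step 10: insert 5 -> lo=[2, 3, 5, 7, 33] (size 5, max 33) hi=[37, 39, 43, 49, 50] (size 5, min 37) -> median=35
Step 11: insert 16 -> lo=[2, 3, 5, 7, 16, 33] (size 6, max 33) hi=[37, 39, 43, 49, 50] (size 5, min 37) -> median=33
Step 12: insert 40 -> lo=[2, 3, 5, 7, 16, 33] (size 6, max 33) hi=[37, 39, 40, 43, 49, 50] (size 6, min 37) -> median=35
Step 13: insert 20 -> lo=[2, 3, 5, 7, 16, 20, 33] (size 7, max 33) hi=[37, 39, 40, 43, 49, 50] (size 6, min 37) -> median=33
Step 14: insert 9 -> lo=[2, 3, 5, 7, 9, 16, 20] (size 7, max 20) hi=[33, 37, 39, 40, 43, 49, 50] (size 7, min 33) -> median=26.5
Step 15: insert 5 -> lo=[2, 3, 5, 5, 7, 9, 16, 20] (size 8, max 20) hi=[33, 37, 39, 40, 43, 49, 50] (size 7, min 33) -> median=20

Answer: 20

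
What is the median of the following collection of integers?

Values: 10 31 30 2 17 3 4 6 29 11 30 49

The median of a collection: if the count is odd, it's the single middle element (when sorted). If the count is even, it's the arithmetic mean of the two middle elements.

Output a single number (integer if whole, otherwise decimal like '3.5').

Step 1: insert 10 -> lo=[10] (size 1, max 10) hi=[] (size 0) -> median=10
Step 2: insert 31 -> lo=[10] (size 1, max 10) hi=[31] (size 1, min 31) -> median=20.5
Step 3: insert 30 -> lo=[10, 30] (size 2, max 30) hi=[31] (size 1, min 31) -> median=30
Step 4: insert 2 -> lo=[2, 10] (size 2, max 10) hi=[30, 31] (size 2, min 30) -> median=20
Step 5: insert 17 -> lo=[2, 10, 17] (size 3, max 17) hi=[30, 31] (size 2, min 30) -> median=17
Step 6: insert 3 -> lo=[2, 3, 10] (size 3, max 10) hi=[17, 30, 31] (size 3, min 17) -> median=13.5
Step 7: insert 4 -> lo=[2, 3, 4, 10] (size 4, max 10) hi=[17, 30, 31] (size 3, min 17) -> median=10
Step 8: insert 6 -> lo=[2, 3, 4, 6] (size 4, max 6) hi=[10, 17, 30, 31] (size 4, min 10) -> median=8
Step 9: insert 29 -> lo=[2, 3, 4, 6, 10] (size 5, max 10) hi=[17, 29, 30, 31] (size 4, min 17) -> median=10
Step 10: insert 11 -> lo=[2, 3, 4, 6, 10] (size 5, max 10) hi=[11, 17, 29, 30, 31] (size 5, min 11) -> median=10.5
Step 11: insert 30 -> lo=[2, 3, 4, 6, 10, 11] (size 6, max 11) hi=[17, 29, 30, 30, 31] (size 5, min 17) -> median=11
Step 12: insert 49 -> lo=[2, 3, 4, 6, 10, 11] (size 6, max 11) hi=[17, 29, 30, 30, 31, 49] (size 6, min 17) -> median=14

Answer: 14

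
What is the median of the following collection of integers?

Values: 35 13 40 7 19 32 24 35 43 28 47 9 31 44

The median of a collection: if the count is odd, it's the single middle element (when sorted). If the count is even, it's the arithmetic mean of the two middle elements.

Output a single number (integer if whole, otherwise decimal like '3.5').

Answer: 31.5

Derivation:
Step 1: insert 35 -> lo=[35] (size 1, max 35) hi=[] (size 0) -> median=35
Step 2: insert 13 -> lo=[13] (size 1, max 13) hi=[35] (size 1, min 35) -> median=24
Step 3: insert 40 -> lo=[13, 35] (size 2, max 35) hi=[40] (size 1, min 40) -> median=35
Step 4: insert 7 -> lo=[7, 13] (size 2, max 13) hi=[35, 40] (size 2, min 35) -> median=24
Step 5: insert 19 -> lo=[7, 13, 19] (size 3, max 19) hi=[35, 40] (size 2, min 35) -> median=19
Step 6: insert 32 -> lo=[7, 13, 19] (size 3, max 19) hi=[32, 35, 40] (size 3, min 32) -> median=25.5
Step 7: insert 24 -> lo=[7, 13, 19, 24] (size 4, max 24) hi=[32, 35, 40] (size 3, min 32) -> median=24
Step 8: insert 35 -> lo=[7, 13, 19, 24] (size 4, max 24) hi=[32, 35, 35, 40] (size 4, min 32) -> median=28
Step 9: insert 43 -> lo=[7, 13, 19, 24, 32] (size 5, max 32) hi=[35, 35, 40, 43] (size 4, min 35) -> median=32
Step 10: insert 28 -> lo=[7, 13, 19, 24, 28] (size 5, max 28) hi=[32, 35, 35, 40, 43] (size 5, min 32) -> median=30
Step 11: insert 47 -> lo=[7, 13, 19, 24, 28, 32] (size 6, max 32) hi=[35, 35, 40, 43, 47] (size 5, min 35) -> median=32
Step 12: insert 9 -> lo=[7, 9, 13, 19, 24, 28] (size 6, max 28) hi=[32, 35, 35, 40, 43, 47] (size 6, min 32) -> median=30
Step 13: insert 31 -> lo=[7, 9, 13, 19, 24, 28, 31] (size 7, max 31) hi=[32, 35, 35, 40, 43, 47] (size 6, min 32) -> median=31
Step 14: insert 44 -> lo=[7, 9, 13, 19, 24, 28, 31] (size 7, max 31) hi=[32, 35, 35, 40, 43, 44, 47] (size 7, min 32) -> median=31.5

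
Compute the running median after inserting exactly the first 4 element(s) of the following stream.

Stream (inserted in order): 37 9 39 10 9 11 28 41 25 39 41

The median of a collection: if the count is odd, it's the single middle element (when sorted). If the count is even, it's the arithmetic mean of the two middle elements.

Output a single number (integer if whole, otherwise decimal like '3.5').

Answer: 23.5

Derivation:
Step 1: insert 37 -> lo=[37] (size 1, max 37) hi=[] (size 0) -> median=37
Step 2: insert 9 -> lo=[9] (size 1, max 9) hi=[37] (size 1, min 37) -> median=23
Step 3: insert 39 -> lo=[9, 37] (size 2, max 37) hi=[39] (size 1, min 39) -> median=37
Step 4: insert 10 -> lo=[9, 10] (size 2, max 10) hi=[37, 39] (size 2, min 37) -> median=23.5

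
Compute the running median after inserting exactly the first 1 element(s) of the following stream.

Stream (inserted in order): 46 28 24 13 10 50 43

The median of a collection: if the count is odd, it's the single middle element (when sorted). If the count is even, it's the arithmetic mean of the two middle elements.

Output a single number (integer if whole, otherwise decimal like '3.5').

Answer: 46

Derivation:
Step 1: insert 46 -> lo=[46] (size 1, max 46) hi=[] (size 0) -> median=46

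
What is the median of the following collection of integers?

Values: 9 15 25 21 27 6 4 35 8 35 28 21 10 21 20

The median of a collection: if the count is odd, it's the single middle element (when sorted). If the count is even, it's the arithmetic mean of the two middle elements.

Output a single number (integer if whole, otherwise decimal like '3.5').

Answer: 21

Derivation:
Step 1: insert 9 -> lo=[9] (size 1, max 9) hi=[] (size 0) -> median=9
Step 2: insert 15 -> lo=[9] (size 1, max 9) hi=[15] (size 1, min 15) -> median=12
Step 3: insert 25 -> lo=[9, 15] (size 2, max 15) hi=[25] (size 1, min 25) -> median=15
Step 4: insert 21 -> lo=[9, 15] (size 2, max 15) hi=[21, 25] (size 2, min 21) -> median=18
Step 5: insert 27 -> lo=[9, 15, 21] (size 3, max 21) hi=[25, 27] (size 2, min 25) -> median=21
Step 6: insert 6 -> lo=[6, 9, 15] (size 3, max 15) hi=[21, 25, 27] (size 3, min 21) -> median=18
Step 7: insert 4 -> lo=[4, 6, 9, 15] (size 4, max 15) hi=[21, 25, 27] (size 3, min 21) -> median=15
Step 8: insert 35 -> lo=[4, 6, 9, 15] (size 4, max 15) hi=[21, 25, 27, 35] (size 4, min 21) -> median=18
Step 9: insert 8 -> lo=[4, 6, 8, 9, 15] (size 5, max 15) hi=[21, 25, 27, 35] (size 4, min 21) -> median=15
Step 10: insert 35 -> lo=[4, 6, 8, 9, 15] (size 5, max 15) hi=[21, 25, 27, 35, 35] (size 5, min 21) -> median=18
Step 11: insert 28 -> lo=[4, 6, 8, 9, 15, 21] (size 6, max 21) hi=[25, 27, 28, 35, 35] (size 5, min 25) -> median=21
Step 12: insert 21 -> lo=[4, 6, 8, 9, 15, 21] (size 6, max 21) hi=[21, 25, 27, 28, 35, 35] (size 6, min 21) -> median=21
Step 13: insert 10 -> lo=[4, 6, 8, 9, 10, 15, 21] (size 7, max 21) hi=[21, 25, 27, 28, 35, 35] (size 6, min 21) -> median=21
Step 14: insert 21 -> lo=[4, 6, 8, 9, 10, 15, 21] (size 7, max 21) hi=[21, 21, 25, 27, 28, 35, 35] (size 7, min 21) -> median=21
Step 15: insert 20 -> lo=[4, 6, 8, 9, 10, 15, 20, 21] (size 8, max 21) hi=[21, 21, 25, 27, 28, 35, 35] (size 7, min 21) -> median=21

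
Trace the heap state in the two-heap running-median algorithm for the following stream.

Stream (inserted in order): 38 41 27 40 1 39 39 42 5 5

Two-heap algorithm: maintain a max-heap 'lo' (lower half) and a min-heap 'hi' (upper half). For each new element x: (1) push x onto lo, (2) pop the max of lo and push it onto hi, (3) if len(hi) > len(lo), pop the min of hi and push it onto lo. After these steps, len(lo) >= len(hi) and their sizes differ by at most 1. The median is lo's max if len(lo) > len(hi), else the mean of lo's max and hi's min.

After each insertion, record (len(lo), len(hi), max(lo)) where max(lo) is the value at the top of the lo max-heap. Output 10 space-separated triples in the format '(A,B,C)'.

Answer: (1,0,38) (1,1,38) (2,1,38) (2,2,38) (3,2,38) (3,3,38) (4,3,39) (4,4,39) (5,4,39) (5,5,38)

Derivation:
Step 1: insert 38 -> lo=[38] hi=[] -> (len(lo)=1, len(hi)=0, max(lo)=38)
Step 2: insert 41 -> lo=[38] hi=[41] -> (len(lo)=1, len(hi)=1, max(lo)=38)
Step 3: insert 27 -> lo=[27, 38] hi=[41] -> (len(lo)=2, len(hi)=1, max(lo)=38)
Step 4: insert 40 -> lo=[27, 38] hi=[40, 41] -> (len(lo)=2, len(hi)=2, max(lo)=38)
Step 5: insert 1 -> lo=[1, 27, 38] hi=[40, 41] -> (len(lo)=3, len(hi)=2, max(lo)=38)
Step 6: insert 39 -> lo=[1, 27, 38] hi=[39, 40, 41] -> (len(lo)=3, len(hi)=3, max(lo)=38)
Step 7: insert 39 -> lo=[1, 27, 38, 39] hi=[39, 40, 41] -> (len(lo)=4, len(hi)=3, max(lo)=39)
Step 8: insert 42 -> lo=[1, 27, 38, 39] hi=[39, 40, 41, 42] -> (len(lo)=4, len(hi)=4, max(lo)=39)
Step 9: insert 5 -> lo=[1, 5, 27, 38, 39] hi=[39, 40, 41, 42] -> (len(lo)=5, len(hi)=4, max(lo)=39)
Step 10: insert 5 -> lo=[1, 5, 5, 27, 38] hi=[39, 39, 40, 41, 42] -> (len(lo)=5, len(hi)=5, max(lo)=38)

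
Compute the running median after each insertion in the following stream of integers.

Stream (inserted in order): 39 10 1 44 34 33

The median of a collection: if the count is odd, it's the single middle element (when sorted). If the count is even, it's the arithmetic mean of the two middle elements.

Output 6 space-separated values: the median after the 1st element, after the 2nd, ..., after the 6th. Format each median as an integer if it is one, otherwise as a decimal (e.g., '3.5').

Step 1: insert 39 -> lo=[39] (size 1, max 39) hi=[] (size 0) -> median=39
Step 2: insert 10 -> lo=[10] (size 1, max 10) hi=[39] (size 1, min 39) -> median=24.5
Step 3: insert 1 -> lo=[1, 10] (size 2, max 10) hi=[39] (size 1, min 39) -> median=10
Step 4: insert 44 -> lo=[1, 10] (size 2, max 10) hi=[39, 44] (size 2, min 39) -> median=24.5
Step 5: insert 34 -> lo=[1, 10, 34] (size 3, max 34) hi=[39, 44] (size 2, min 39) -> median=34
Step 6: insert 33 -> lo=[1, 10, 33] (size 3, max 33) hi=[34, 39, 44] (size 3, min 34) -> median=33.5

Answer: 39 24.5 10 24.5 34 33.5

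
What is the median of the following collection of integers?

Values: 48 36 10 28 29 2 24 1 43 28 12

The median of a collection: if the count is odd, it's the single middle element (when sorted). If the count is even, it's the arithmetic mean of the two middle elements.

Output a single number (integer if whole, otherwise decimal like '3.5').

Step 1: insert 48 -> lo=[48] (size 1, max 48) hi=[] (size 0) -> median=48
Step 2: insert 36 -> lo=[36] (size 1, max 36) hi=[48] (size 1, min 48) -> median=42
Step 3: insert 10 -> lo=[10, 36] (size 2, max 36) hi=[48] (size 1, min 48) -> median=36
Step 4: insert 28 -> lo=[10, 28] (size 2, max 28) hi=[36, 48] (size 2, min 36) -> median=32
Step 5: insert 29 -> lo=[10, 28, 29] (size 3, max 29) hi=[36, 48] (size 2, min 36) -> median=29
Step 6: insert 2 -> lo=[2, 10, 28] (size 3, max 28) hi=[29, 36, 48] (size 3, min 29) -> median=28.5
Step 7: insert 24 -> lo=[2, 10, 24, 28] (size 4, max 28) hi=[29, 36, 48] (size 3, min 29) -> median=28
Step 8: insert 1 -> lo=[1, 2, 10, 24] (size 4, max 24) hi=[28, 29, 36, 48] (size 4, min 28) -> median=26
Step 9: insert 43 -> lo=[1, 2, 10, 24, 28] (size 5, max 28) hi=[29, 36, 43, 48] (size 4, min 29) -> median=28
Step 10: insert 28 -> lo=[1, 2, 10, 24, 28] (size 5, max 28) hi=[28, 29, 36, 43, 48] (size 5, min 28) -> median=28
Step 11: insert 12 -> lo=[1, 2, 10, 12, 24, 28] (size 6, max 28) hi=[28, 29, 36, 43, 48] (size 5, min 28) -> median=28

Answer: 28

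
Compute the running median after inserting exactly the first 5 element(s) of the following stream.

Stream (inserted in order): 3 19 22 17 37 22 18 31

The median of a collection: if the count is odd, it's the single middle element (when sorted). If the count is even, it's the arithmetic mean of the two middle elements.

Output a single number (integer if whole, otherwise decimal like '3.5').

Step 1: insert 3 -> lo=[3] (size 1, max 3) hi=[] (size 0) -> median=3
Step 2: insert 19 -> lo=[3] (size 1, max 3) hi=[19] (size 1, min 19) -> median=11
Step 3: insert 22 -> lo=[3, 19] (size 2, max 19) hi=[22] (size 1, min 22) -> median=19
Step 4: insert 17 -> lo=[3, 17] (size 2, max 17) hi=[19, 22] (size 2, min 19) -> median=18
Step 5: insert 37 -> lo=[3, 17, 19] (size 3, max 19) hi=[22, 37] (size 2, min 22) -> median=19

Answer: 19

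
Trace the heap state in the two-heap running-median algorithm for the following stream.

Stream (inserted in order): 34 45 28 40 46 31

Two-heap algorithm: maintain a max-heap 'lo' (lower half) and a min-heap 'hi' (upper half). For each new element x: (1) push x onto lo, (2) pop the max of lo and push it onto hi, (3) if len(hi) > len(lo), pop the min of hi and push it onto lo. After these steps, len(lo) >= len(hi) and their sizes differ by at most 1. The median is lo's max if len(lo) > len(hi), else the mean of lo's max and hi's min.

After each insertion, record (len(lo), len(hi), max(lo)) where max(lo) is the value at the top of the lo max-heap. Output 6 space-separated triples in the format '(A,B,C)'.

Step 1: insert 34 -> lo=[34] hi=[] -> (len(lo)=1, len(hi)=0, max(lo)=34)
Step 2: insert 45 -> lo=[34] hi=[45] -> (len(lo)=1, len(hi)=1, max(lo)=34)
Step 3: insert 28 -> lo=[28, 34] hi=[45] -> (len(lo)=2, len(hi)=1, max(lo)=34)
Step 4: insert 40 -> lo=[28, 34] hi=[40, 45] -> (len(lo)=2, len(hi)=2, max(lo)=34)
Step 5: insert 46 -> lo=[28, 34, 40] hi=[45, 46] -> (len(lo)=3, len(hi)=2, max(lo)=40)
Step 6: insert 31 -> lo=[28, 31, 34] hi=[40, 45, 46] -> (len(lo)=3, len(hi)=3, max(lo)=34)

Answer: (1,0,34) (1,1,34) (2,1,34) (2,2,34) (3,2,40) (3,3,34)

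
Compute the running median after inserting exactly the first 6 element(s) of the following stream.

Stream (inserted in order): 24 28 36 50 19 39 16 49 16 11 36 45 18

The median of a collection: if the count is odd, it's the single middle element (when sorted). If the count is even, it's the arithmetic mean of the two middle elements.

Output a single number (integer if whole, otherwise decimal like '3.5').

Answer: 32

Derivation:
Step 1: insert 24 -> lo=[24] (size 1, max 24) hi=[] (size 0) -> median=24
Step 2: insert 28 -> lo=[24] (size 1, max 24) hi=[28] (size 1, min 28) -> median=26
Step 3: insert 36 -> lo=[24, 28] (size 2, max 28) hi=[36] (size 1, min 36) -> median=28
Step 4: insert 50 -> lo=[24, 28] (size 2, max 28) hi=[36, 50] (size 2, min 36) -> median=32
Step 5: insert 19 -> lo=[19, 24, 28] (size 3, max 28) hi=[36, 50] (size 2, min 36) -> median=28
Step 6: insert 39 -> lo=[19, 24, 28] (size 3, max 28) hi=[36, 39, 50] (size 3, min 36) -> median=32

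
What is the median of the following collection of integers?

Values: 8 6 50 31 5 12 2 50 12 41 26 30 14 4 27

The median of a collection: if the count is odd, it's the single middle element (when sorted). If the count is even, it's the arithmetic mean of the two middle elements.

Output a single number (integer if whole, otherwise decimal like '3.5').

Answer: 14

Derivation:
Step 1: insert 8 -> lo=[8] (size 1, max 8) hi=[] (size 0) -> median=8
Step 2: insert 6 -> lo=[6] (size 1, max 6) hi=[8] (size 1, min 8) -> median=7
Step 3: insert 50 -> lo=[6, 8] (size 2, max 8) hi=[50] (size 1, min 50) -> median=8
Step 4: insert 31 -> lo=[6, 8] (size 2, max 8) hi=[31, 50] (size 2, min 31) -> median=19.5
Step 5: insert 5 -> lo=[5, 6, 8] (size 3, max 8) hi=[31, 50] (size 2, min 31) -> median=8
Step 6: insert 12 -> lo=[5, 6, 8] (size 3, max 8) hi=[12, 31, 50] (size 3, min 12) -> median=10
Step 7: insert 2 -> lo=[2, 5, 6, 8] (size 4, max 8) hi=[12, 31, 50] (size 3, min 12) -> median=8
Step 8: insert 50 -> lo=[2, 5, 6, 8] (size 4, max 8) hi=[12, 31, 50, 50] (size 4, min 12) -> median=10
Step 9: insert 12 -> lo=[2, 5, 6, 8, 12] (size 5, max 12) hi=[12, 31, 50, 50] (size 4, min 12) -> median=12
Step 10: insert 41 -> lo=[2, 5, 6, 8, 12] (size 5, max 12) hi=[12, 31, 41, 50, 50] (size 5, min 12) -> median=12
Step 11: insert 26 -> lo=[2, 5, 6, 8, 12, 12] (size 6, max 12) hi=[26, 31, 41, 50, 50] (size 5, min 26) -> median=12
Step 12: insert 30 -> lo=[2, 5, 6, 8, 12, 12] (size 6, max 12) hi=[26, 30, 31, 41, 50, 50] (size 6, min 26) -> median=19
Step 13: insert 14 -> lo=[2, 5, 6, 8, 12, 12, 14] (size 7, max 14) hi=[26, 30, 31, 41, 50, 50] (size 6, min 26) -> median=14
Step 14: insert 4 -> lo=[2, 4, 5, 6, 8, 12, 12] (size 7, max 12) hi=[14, 26, 30, 31, 41, 50, 50] (size 7, min 14) -> median=13
Step 15: insert 27 -> lo=[2, 4, 5, 6, 8, 12, 12, 14] (size 8, max 14) hi=[26, 27, 30, 31, 41, 50, 50] (size 7, min 26) -> median=14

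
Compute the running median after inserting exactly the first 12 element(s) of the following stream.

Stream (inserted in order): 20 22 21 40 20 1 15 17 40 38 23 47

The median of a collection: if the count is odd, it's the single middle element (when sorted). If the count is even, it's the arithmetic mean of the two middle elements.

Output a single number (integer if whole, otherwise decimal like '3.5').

Step 1: insert 20 -> lo=[20] (size 1, max 20) hi=[] (size 0) -> median=20
Step 2: insert 22 -> lo=[20] (size 1, max 20) hi=[22] (size 1, min 22) -> median=21
Step 3: insert 21 -> lo=[20, 21] (size 2, max 21) hi=[22] (size 1, min 22) -> median=21
Step 4: insert 40 -> lo=[20, 21] (size 2, max 21) hi=[22, 40] (size 2, min 22) -> median=21.5
Step 5: insert 20 -> lo=[20, 20, 21] (size 3, max 21) hi=[22, 40] (size 2, min 22) -> median=21
Step 6: insert 1 -> lo=[1, 20, 20] (size 3, max 20) hi=[21, 22, 40] (size 3, min 21) -> median=20.5
Step 7: insert 15 -> lo=[1, 15, 20, 20] (size 4, max 20) hi=[21, 22, 40] (size 3, min 21) -> median=20
Step 8: insert 17 -> lo=[1, 15, 17, 20] (size 4, max 20) hi=[20, 21, 22, 40] (size 4, min 20) -> median=20
Step 9: insert 40 -> lo=[1, 15, 17, 20, 20] (size 5, max 20) hi=[21, 22, 40, 40] (size 4, min 21) -> median=20
Step 10: insert 38 -> lo=[1, 15, 17, 20, 20] (size 5, max 20) hi=[21, 22, 38, 40, 40] (size 5, min 21) -> median=20.5
Step 11: insert 23 -> lo=[1, 15, 17, 20, 20, 21] (size 6, max 21) hi=[22, 23, 38, 40, 40] (size 5, min 22) -> median=21
Step 12: insert 47 -> lo=[1, 15, 17, 20, 20, 21] (size 6, max 21) hi=[22, 23, 38, 40, 40, 47] (size 6, min 22) -> median=21.5

Answer: 21.5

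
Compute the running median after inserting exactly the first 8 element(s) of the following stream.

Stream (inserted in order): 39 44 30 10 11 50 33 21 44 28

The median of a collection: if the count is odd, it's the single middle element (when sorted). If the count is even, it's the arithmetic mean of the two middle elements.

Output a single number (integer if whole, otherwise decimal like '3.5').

Step 1: insert 39 -> lo=[39] (size 1, max 39) hi=[] (size 0) -> median=39
Step 2: insert 44 -> lo=[39] (size 1, max 39) hi=[44] (size 1, min 44) -> median=41.5
Step 3: insert 30 -> lo=[30, 39] (size 2, max 39) hi=[44] (size 1, min 44) -> median=39
Step 4: insert 10 -> lo=[10, 30] (size 2, max 30) hi=[39, 44] (size 2, min 39) -> median=34.5
Step 5: insert 11 -> lo=[10, 11, 30] (size 3, max 30) hi=[39, 44] (size 2, min 39) -> median=30
Step 6: insert 50 -> lo=[10, 11, 30] (size 3, max 30) hi=[39, 44, 50] (size 3, min 39) -> median=34.5
Step 7: insert 33 -> lo=[10, 11, 30, 33] (size 4, max 33) hi=[39, 44, 50] (size 3, min 39) -> median=33
Step 8: insert 21 -> lo=[10, 11, 21, 30] (size 4, max 30) hi=[33, 39, 44, 50] (size 4, min 33) -> median=31.5

Answer: 31.5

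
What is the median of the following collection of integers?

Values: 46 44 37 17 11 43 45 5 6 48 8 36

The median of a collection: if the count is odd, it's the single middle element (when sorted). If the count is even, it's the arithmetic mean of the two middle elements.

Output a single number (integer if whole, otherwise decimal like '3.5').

Answer: 36.5

Derivation:
Step 1: insert 46 -> lo=[46] (size 1, max 46) hi=[] (size 0) -> median=46
Step 2: insert 44 -> lo=[44] (size 1, max 44) hi=[46] (size 1, min 46) -> median=45
Step 3: insert 37 -> lo=[37, 44] (size 2, max 44) hi=[46] (size 1, min 46) -> median=44
Step 4: insert 17 -> lo=[17, 37] (size 2, max 37) hi=[44, 46] (size 2, min 44) -> median=40.5
Step 5: insert 11 -> lo=[11, 17, 37] (size 3, max 37) hi=[44, 46] (size 2, min 44) -> median=37
Step 6: insert 43 -> lo=[11, 17, 37] (size 3, max 37) hi=[43, 44, 46] (size 3, min 43) -> median=40
Step 7: insert 45 -> lo=[11, 17, 37, 43] (size 4, max 43) hi=[44, 45, 46] (size 3, min 44) -> median=43
Step 8: insert 5 -> lo=[5, 11, 17, 37] (size 4, max 37) hi=[43, 44, 45, 46] (size 4, min 43) -> median=40
Step 9: insert 6 -> lo=[5, 6, 11, 17, 37] (size 5, max 37) hi=[43, 44, 45, 46] (size 4, min 43) -> median=37
Step 10: insert 48 -> lo=[5, 6, 11, 17, 37] (size 5, max 37) hi=[43, 44, 45, 46, 48] (size 5, min 43) -> median=40
Step 11: insert 8 -> lo=[5, 6, 8, 11, 17, 37] (size 6, max 37) hi=[43, 44, 45, 46, 48] (size 5, min 43) -> median=37
Step 12: insert 36 -> lo=[5, 6, 8, 11, 17, 36] (size 6, max 36) hi=[37, 43, 44, 45, 46, 48] (size 6, min 37) -> median=36.5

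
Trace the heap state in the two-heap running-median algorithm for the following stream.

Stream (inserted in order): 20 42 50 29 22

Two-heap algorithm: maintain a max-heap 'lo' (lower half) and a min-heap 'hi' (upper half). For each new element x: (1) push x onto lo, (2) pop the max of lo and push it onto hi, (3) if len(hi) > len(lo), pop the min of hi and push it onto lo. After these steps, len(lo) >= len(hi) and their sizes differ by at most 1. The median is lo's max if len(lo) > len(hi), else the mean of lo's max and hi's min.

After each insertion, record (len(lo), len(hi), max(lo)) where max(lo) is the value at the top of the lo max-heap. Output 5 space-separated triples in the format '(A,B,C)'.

Answer: (1,0,20) (1,1,20) (2,1,42) (2,2,29) (3,2,29)

Derivation:
Step 1: insert 20 -> lo=[20] hi=[] -> (len(lo)=1, len(hi)=0, max(lo)=20)
Step 2: insert 42 -> lo=[20] hi=[42] -> (len(lo)=1, len(hi)=1, max(lo)=20)
Step 3: insert 50 -> lo=[20, 42] hi=[50] -> (len(lo)=2, len(hi)=1, max(lo)=42)
Step 4: insert 29 -> lo=[20, 29] hi=[42, 50] -> (len(lo)=2, len(hi)=2, max(lo)=29)
Step 5: insert 22 -> lo=[20, 22, 29] hi=[42, 50] -> (len(lo)=3, len(hi)=2, max(lo)=29)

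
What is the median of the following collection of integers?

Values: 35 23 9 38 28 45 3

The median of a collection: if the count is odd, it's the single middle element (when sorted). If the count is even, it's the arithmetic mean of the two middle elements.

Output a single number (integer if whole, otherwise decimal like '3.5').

Answer: 28

Derivation:
Step 1: insert 35 -> lo=[35] (size 1, max 35) hi=[] (size 0) -> median=35
Step 2: insert 23 -> lo=[23] (size 1, max 23) hi=[35] (size 1, min 35) -> median=29
Step 3: insert 9 -> lo=[9, 23] (size 2, max 23) hi=[35] (size 1, min 35) -> median=23
Step 4: insert 38 -> lo=[9, 23] (size 2, max 23) hi=[35, 38] (size 2, min 35) -> median=29
Step 5: insert 28 -> lo=[9, 23, 28] (size 3, max 28) hi=[35, 38] (size 2, min 35) -> median=28
Step 6: insert 45 -> lo=[9, 23, 28] (size 3, max 28) hi=[35, 38, 45] (size 3, min 35) -> median=31.5
Step 7: insert 3 -> lo=[3, 9, 23, 28] (size 4, max 28) hi=[35, 38, 45] (size 3, min 35) -> median=28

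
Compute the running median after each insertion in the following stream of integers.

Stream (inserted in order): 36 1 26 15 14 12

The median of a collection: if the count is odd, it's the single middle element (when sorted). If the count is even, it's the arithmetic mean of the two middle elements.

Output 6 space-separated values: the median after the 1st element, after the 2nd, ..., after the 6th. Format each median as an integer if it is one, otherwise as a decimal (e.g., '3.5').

Step 1: insert 36 -> lo=[36] (size 1, max 36) hi=[] (size 0) -> median=36
Step 2: insert 1 -> lo=[1] (size 1, max 1) hi=[36] (size 1, min 36) -> median=18.5
Step 3: insert 26 -> lo=[1, 26] (size 2, max 26) hi=[36] (size 1, min 36) -> median=26
Step 4: insert 15 -> lo=[1, 15] (size 2, max 15) hi=[26, 36] (size 2, min 26) -> median=20.5
Step 5: insert 14 -> lo=[1, 14, 15] (size 3, max 15) hi=[26, 36] (size 2, min 26) -> median=15
Step 6: insert 12 -> lo=[1, 12, 14] (size 3, max 14) hi=[15, 26, 36] (size 3, min 15) -> median=14.5

Answer: 36 18.5 26 20.5 15 14.5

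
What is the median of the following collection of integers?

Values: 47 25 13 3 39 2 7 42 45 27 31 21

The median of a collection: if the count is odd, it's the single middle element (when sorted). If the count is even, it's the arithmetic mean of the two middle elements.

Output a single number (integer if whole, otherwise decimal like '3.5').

Step 1: insert 47 -> lo=[47] (size 1, max 47) hi=[] (size 0) -> median=47
Step 2: insert 25 -> lo=[25] (size 1, max 25) hi=[47] (size 1, min 47) -> median=36
Step 3: insert 13 -> lo=[13, 25] (size 2, max 25) hi=[47] (size 1, min 47) -> median=25
Step 4: insert 3 -> lo=[3, 13] (size 2, max 13) hi=[25, 47] (size 2, min 25) -> median=19
Step 5: insert 39 -> lo=[3, 13, 25] (size 3, max 25) hi=[39, 47] (size 2, min 39) -> median=25
Step 6: insert 2 -> lo=[2, 3, 13] (size 3, max 13) hi=[25, 39, 47] (size 3, min 25) -> median=19
Step 7: insert 7 -> lo=[2, 3, 7, 13] (size 4, max 13) hi=[25, 39, 47] (size 3, min 25) -> median=13
Step 8: insert 42 -> lo=[2, 3, 7, 13] (size 4, max 13) hi=[25, 39, 42, 47] (size 4, min 25) -> median=19
Step 9: insert 45 -> lo=[2, 3, 7, 13, 25] (size 5, max 25) hi=[39, 42, 45, 47] (size 4, min 39) -> median=25
Step 10: insert 27 -> lo=[2, 3, 7, 13, 25] (size 5, max 25) hi=[27, 39, 42, 45, 47] (size 5, min 27) -> median=26
Step 11: insert 31 -> lo=[2, 3, 7, 13, 25, 27] (size 6, max 27) hi=[31, 39, 42, 45, 47] (size 5, min 31) -> median=27
Step 12: insert 21 -> lo=[2, 3, 7, 13, 21, 25] (size 6, max 25) hi=[27, 31, 39, 42, 45, 47] (size 6, min 27) -> median=26

Answer: 26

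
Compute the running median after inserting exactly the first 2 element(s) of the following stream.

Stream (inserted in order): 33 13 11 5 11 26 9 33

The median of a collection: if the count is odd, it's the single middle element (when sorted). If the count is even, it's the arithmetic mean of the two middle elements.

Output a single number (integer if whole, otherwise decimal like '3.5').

Step 1: insert 33 -> lo=[33] (size 1, max 33) hi=[] (size 0) -> median=33
Step 2: insert 13 -> lo=[13] (size 1, max 13) hi=[33] (size 1, min 33) -> median=23

Answer: 23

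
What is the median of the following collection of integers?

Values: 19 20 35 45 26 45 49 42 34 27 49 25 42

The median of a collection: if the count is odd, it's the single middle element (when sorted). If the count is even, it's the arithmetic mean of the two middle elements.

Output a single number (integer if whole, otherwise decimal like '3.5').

Step 1: insert 19 -> lo=[19] (size 1, max 19) hi=[] (size 0) -> median=19
Step 2: insert 20 -> lo=[19] (size 1, max 19) hi=[20] (size 1, min 20) -> median=19.5
Step 3: insert 35 -> lo=[19, 20] (size 2, max 20) hi=[35] (size 1, min 35) -> median=20
Step 4: insert 45 -> lo=[19, 20] (size 2, max 20) hi=[35, 45] (size 2, min 35) -> median=27.5
Step 5: insert 26 -> lo=[19, 20, 26] (size 3, max 26) hi=[35, 45] (size 2, min 35) -> median=26
Step 6: insert 45 -> lo=[19, 20, 26] (size 3, max 26) hi=[35, 45, 45] (size 3, min 35) -> median=30.5
Step 7: insert 49 -> lo=[19, 20, 26, 35] (size 4, max 35) hi=[45, 45, 49] (size 3, min 45) -> median=35
Step 8: insert 42 -> lo=[19, 20, 26, 35] (size 4, max 35) hi=[42, 45, 45, 49] (size 4, min 42) -> median=38.5
Step 9: insert 34 -> lo=[19, 20, 26, 34, 35] (size 5, max 35) hi=[42, 45, 45, 49] (size 4, min 42) -> median=35
Step 10: insert 27 -> lo=[19, 20, 26, 27, 34] (size 5, max 34) hi=[35, 42, 45, 45, 49] (size 5, min 35) -> median=34.5
Step 11: insert 49 -> lo=[19, 20, 26, 27, 34, 35] (size 6, max 35) hi=[42, 45, 45, 49, 49] (size 5, min 42) -> median=35
Step 12: insert 25 -> lo=[19, 20, 25, 26, 27, 34] (size 6, max 34) hi=[35, 42, 45, 45, 49, 49] (size 6, min 35) -> median=34.5
Step 13: insert 42 -> lo=[19, 20, 25, 26, 27, 34, 35] (size 7, max 35) hi=[42, 42, 45, 45, 49, 49] (size 6, min 42) -> median=35

Answer: 35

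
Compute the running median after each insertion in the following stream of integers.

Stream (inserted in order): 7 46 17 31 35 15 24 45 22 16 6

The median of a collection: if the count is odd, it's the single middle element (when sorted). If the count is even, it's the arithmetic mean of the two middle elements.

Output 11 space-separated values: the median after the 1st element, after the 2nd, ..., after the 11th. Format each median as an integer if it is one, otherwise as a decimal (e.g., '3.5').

Step 1: insert 7 -> lo=[7] (size 1, max 7) hi=[] (size 0) -> median=7
Step 2: insert 46 -> lo=[7] (size 1, max 7) hi=[46] (size 1, min 46) -> median=26.5
Step 3: insert 17 -> lo=[7, 17] (size 2, max 17) hi=[46] (size 1, min 46) -> median=17
Step 4: insert 31 -> lo=[7, 17] (size 2, max 17) hi=[31, 46] (size 2, min 31) -> median=24
Step 5: insert 35 -> lo=[7, 17, 31] (size 3, max 31) hi=[35, 46] (size 2, min 35) -> median=31
Step 6: insert 15 -> lo=[7, 15, 17] (size 3, max 17) hi=[31, 35, 46] (size 3, min 31) -> median=24
Step 7: insert 24 -> lo=[7, 15, 17, 24] (size 4, max 24) hi=[31, 35, 46] (size 3, min 31) -> median=24
Step 8: insert 45 -> lo=[7, 15, 17, 24] (size 4, max 24) hi=[31, 35, 45, 46] (size 4, min 31) -> median=27.5
Step 9: insert 22 -> lo=[7, 15, 17, 22, 24] (size 5, max 24) hi=[31, 35, 45, 46] (size 4, min 31) -> median=24
Step 10: insert 16 -> lo=[7, 15, 16, 17, 22] (size 5, max 22) hi=[24, 31, 35, 45, 46] (size 5, min 24) -> median=23
Step 11: insert 6 -> lo=[6, 7, 15, 16, 17, 22] (size 6, max 22) hi=[24, 31, 35, 45, 46] (size 5, min 24) -> median=22

Answer: 7 26.5 17 24 31 24 24 27.5 24 23 22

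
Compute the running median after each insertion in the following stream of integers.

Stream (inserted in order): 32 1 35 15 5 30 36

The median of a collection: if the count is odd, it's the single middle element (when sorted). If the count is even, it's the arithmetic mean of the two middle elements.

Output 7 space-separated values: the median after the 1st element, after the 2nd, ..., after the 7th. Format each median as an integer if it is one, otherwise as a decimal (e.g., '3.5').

Answer: 32 16.5 32 23.5 15 22.5 30

Derivation:
Step 1: insert 32 -> lo=[32] (size 1, max 32) hi=[] (size 0) -> median=32
Step 2: insert 1 -> lo=[1] (size 1, max 1) hi=[32] (size 1, min 32) -> median=16.5
Step 3: insert 35 -> lo=[1, 32] (size 2, max 32) hi=[35] (size 1, min 35) -> median=32
Step 4: insert 15 -> lo=[1, 15] (size 2, max 15) hi=[32, 35] (size 2, min 32) -> median=23.5
Step 5: insert 5 -> lo=[1, 5, 15] (size 3, max 15) hi=[32, 35] (size 2, min 32) -> median=15
Step 6: insert 30 -> lo=[1, 5, 15] (size 3, max 15) hi=[30, 32, 35] (size 3, min 30) -> median=22.5
Step 7: insert 36 -> lo=[1, 5, 15, 30] (size 4, max 30) hi=[32, 35, 36] (size 3, min 32) -> median=30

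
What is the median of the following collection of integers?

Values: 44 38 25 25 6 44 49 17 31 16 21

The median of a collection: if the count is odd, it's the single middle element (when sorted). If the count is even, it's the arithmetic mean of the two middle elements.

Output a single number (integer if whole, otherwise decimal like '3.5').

Answer: 25

Derivation:
Step 1: insert 44 -> lo=[44] (size 1, max 44) hi=[] (size 0) -> median=44
Step 2: insert 38 -> lo=[38] (size 1, max 38) hi=[44] (size 1, min 44) -> median=41
Step 3: insert 25 -> lo=[25, 38] (size 2, max 38) hi=[44] (size 1, min 44) -> median=38
Step 4: insert 25 -> lo=[25, 25] (size 2, max 25) hi=[38, 44] (size 2, min 38) -> median=31.5
Step 5: insert 6 -> lo=[6, 25, 25] (size 3, max 25) hi=[38, 44] (size 2, min 38) -> median=25
Step 6: insert 44 -> lo=[6, 25, 25] (size 3, max 25) hi=[38, 44, 44] (size 3, min 38) -> median=31.5
Step 7: insert 49 -> lo=[6, 25, 25, 38] (size 4, max 38) hi=[44, 44, 49] (size 3, min 44) -> median=38
Step 8: insert 17 -> lo=[6, 17, 25, 25] (size 4, max 25) hi=[38, 44, 44, 49] (size 4, min 38) -> median=31.5
Step 9: insert 31 -> lo=[6, 17, 25, 25, 31] (size 5, max 31) hi=[38, 44, 44, 49] (size 4, min 38) -> median=31
Step 10: insert 16 -> lo=[6, 16, 17, 25, 25] (size 5, max 25) hi=[31, 38, 44, 44, 49] (size 5, min 31) -> median=28
Step 11: insert 21 -> lo=[6, 16, 17, 21, 25, 25] (size 6, max 25) hi=[31, 38, 44, 44, 49] (size 5, min 31) -> median=25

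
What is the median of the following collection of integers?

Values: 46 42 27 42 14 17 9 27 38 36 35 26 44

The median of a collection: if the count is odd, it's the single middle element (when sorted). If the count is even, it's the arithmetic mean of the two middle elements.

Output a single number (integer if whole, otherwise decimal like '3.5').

Step 1: insert 46 -> lo=[46] (size 1, max 46) hi=[] (size 0) -> median=46
Step 2: insert 42 -> lo=[42] (size 1, max 42) hi=[46] (size 1, min 46) -> median=44
Step 3: insert 27 -> lo=[27, 42] (size 2, max 42) hi=[46] (size 1, min 46) -> median=42
Step 4: insert 42 -> lo=[27, 42] (size 2, max 42) hi=[42, 46] (size 2, min 42) -> median=42
Step 5: insert 14 -> lo=[14, 27, 42] (size 3, max 42) hi=[42, 46] (size 2, min 42) -> median=42
Step 6: insert 17 -> lo=[14, 17, 27] (size 3, max 27) hi=[42, 42, 46] (size 3, min 42) -> median=34.5
Step 7: insert 9 -> lo=[9, 14, 17, 27] (size 4, max 27) hi=[42, 42, 46] (size 3, min 42) -> median=27
Step 8: insert 27 -> lo=[9, 14, 17, 27] (size 4, max 27) hi=[27, 42, 42, 46] (size 4, min 27) -> median=27
Step 9: insert 38 -> lo=[9, 14, 17, 27, 27] (size 5, max 27) hi=[38, 42, 42, 46] (size 4, min 38) -> median=27
Step 10: insert 36 -> lo=[9, 14, 17, 27, 27] (size 5, max 27) hi=[36, 38, 42, 42, 46] (size 5, min 36) -> median=31.5
Step 11: insert 35 -> lo=[9, 14, 17, 27, 27, 35] (size 6, max 35) hi=[36, 38, 42, 42, 46] (size 5, min 36) -> median=35
Step 12: insert 26 -> lo=[9, 14, 17, 26, 27, 27] (size 6, max 27) hi=[35, 36, 38, 42, 42, 46] (size 6, min 35) -> median=31
Step 13: insert 44 -> lo=[9, 14, 17, 26, 27, 27, 35] (size 7, max 35) hi=[36, 38, 42, 42, 44, 46] (size 6, min 36) -> median=35

Answer: 35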